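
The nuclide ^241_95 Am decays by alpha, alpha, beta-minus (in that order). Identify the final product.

Start: (A, Z) = (241, 95).
After α: (237, 93).
After α: (233, 91).
After β⁻: (233, 92).
Z = 92 is uranium.

U-233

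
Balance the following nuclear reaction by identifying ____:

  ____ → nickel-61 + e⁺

Conserve mass number: A = 61 + 0, so A = 61.
Conserve atomic number: Z = 28 + 1, so Z = 29.
Z = 29 is copper, so the species is copper-61.

Cu-61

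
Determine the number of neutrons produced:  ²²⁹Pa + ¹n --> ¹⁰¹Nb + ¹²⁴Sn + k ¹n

Conserve mass number: 230 = 101 + 124 + k, so k = 230 − 225 = 5.
Check atomic number: 91 = 41 + 50 + 0 = 91. ✓

5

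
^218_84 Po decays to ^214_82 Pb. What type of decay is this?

alpha decay

ΔA = 214 − 218 = -4; ΔZ = 82 − 84 = -2.
A drops by 4 and Z drops by 2 — the signature of alpha emission.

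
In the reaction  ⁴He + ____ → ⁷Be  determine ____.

Conserve mass number: 4 + A = 7, so A = 3.
Conserve atomic number: 2 + Z = 4, so Z = 2.
Z = 2 is helium, so the species is ³He.

He-3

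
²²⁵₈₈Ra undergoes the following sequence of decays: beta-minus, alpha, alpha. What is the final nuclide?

At-217

Start: (A, Z) = (225, 88).
After β⁻: (225, 89).
After α: (221, 87).
After α: (217, 85).
Z = 85 is astatine.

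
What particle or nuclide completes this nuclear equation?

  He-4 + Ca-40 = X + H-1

Conserve mass number: 4 + 40 = A + 1, so A = 43.
Conserve atomic number: 2 + 20 = Z + 1, so Z = 21.
Z = 21 is scandium, so the species is Sc-43.

Sc-43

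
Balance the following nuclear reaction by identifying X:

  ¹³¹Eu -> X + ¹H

Sm-130

Conserve mass number: 131 = A + 1, so A = 130.
Conserve atomic number: 63 = Z + 1, so Z = 62.
Z = 62 is samarium, so the species is ¹³⁰Sm.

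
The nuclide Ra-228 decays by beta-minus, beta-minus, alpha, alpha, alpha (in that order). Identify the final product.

Start: (A, Z) = (228, 88).
After β⁻: (228, 89).
After β⁻: (228, 90).
After α: (224, 88).
After α: (220, 86).
After α: (216, 84).
Z = 84 is polonium.

Po-216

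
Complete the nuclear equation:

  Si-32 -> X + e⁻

Conserve mass number: 32 = A + 0, so A = 32.
Conserve atomic number: 14 = Z − 1, so Z = 15.
Z = 15 is phosphorus, so the species is P-32.

P-32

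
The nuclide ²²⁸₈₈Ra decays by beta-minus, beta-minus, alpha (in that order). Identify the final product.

Ra-224

Start: (A, Z) = (228, 88).
After β⁻: (228, 89).
After β⁻: (228, 90).
After α: (224, 88).
Z = 88 is radium.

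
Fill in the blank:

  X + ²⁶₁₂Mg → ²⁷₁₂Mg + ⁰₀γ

Conserve mass number: A + 26 = 27 + 0, so A = 1.
Conserve atomic number: Z + 12 = 12 + 0, so Z = 0.
A = 1 and Z = 0 is ¹₀n — a neutron.

neutron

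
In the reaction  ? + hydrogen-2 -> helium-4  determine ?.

Conserve mass number: A + 2 = 4, so A = 2.
Conserve atomic number: Z + 1 = 2, so Z = 1.
A = 2 and Z = 1 is hydrogen-2 — a deuteron.

deuteron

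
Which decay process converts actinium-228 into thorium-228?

ΔA = 228 − 228 = 0; ΔZ = 90 − 89 = +1.
A is unchanged and Z rises by 1 — a neutron has become a proton (β⁻ decay).

beta-minus decay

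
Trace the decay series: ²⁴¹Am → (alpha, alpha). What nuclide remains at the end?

Start: (A, Z) = (241, 95).
After α: (237, 93).
After α: (233, 91).
Z = 91 is protactinium.

Pa-233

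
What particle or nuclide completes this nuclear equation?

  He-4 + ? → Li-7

Conserve mass number: 4 + A = 7, so A = 3.
Conserve atomic number: 2 + Z = 3, so Z = 1.
A = 3 and Z = 1 is H-3 — a triton.

triton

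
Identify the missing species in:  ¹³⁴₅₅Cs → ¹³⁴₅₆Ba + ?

Conserve mass number: 134 = 134 + A, so A = 0.
Conserve atomic number: 55 = 56 + Z, so Z = -1.
A = 0 and Z = -1 is ⁰₋₁e — a beta-minus particle.

beta-minus particle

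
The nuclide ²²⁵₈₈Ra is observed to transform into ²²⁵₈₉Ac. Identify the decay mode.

ΔA = 225 − 225 = 0; ΔZ = 89 − 88 = +1.
A is unchanged and Z rises by 1 — a neutron has become a proton (β⁻ decay).

beta-minus decay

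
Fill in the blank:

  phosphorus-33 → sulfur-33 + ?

beta-minus particle

Conserve mass number: 33 = 33 + A, so A = 0.
Conserve atomic number: 15 = 16 + Z, so Z = -1.
A = 0 and Z = -1 is e⁻ — a beta-minus particle.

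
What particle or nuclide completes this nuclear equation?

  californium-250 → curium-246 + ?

Conserve mass number: 250 = 246 + A, so A = 4.
Conserve atomic number: 98 = 96 + Z, so Z = 2.
A = 4 and Z = 2 is helium-4 — an alpha particle.

alpha particle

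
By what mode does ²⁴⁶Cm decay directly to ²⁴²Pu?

ΔA = 242 − 246 = -4; ΔZ = 94 − 96 = -2.
A drops by 4 and Z drops by 2 — the signature of alpha emission.

alpha decay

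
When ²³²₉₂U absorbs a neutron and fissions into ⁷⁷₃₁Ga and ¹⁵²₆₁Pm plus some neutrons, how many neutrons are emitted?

Conserve mass number: 233 = 77 + 152 + k, so k = 233 − 229 = 4.
Check atomic number: 92 = 31 + 61 + 0 = 92. ✓

4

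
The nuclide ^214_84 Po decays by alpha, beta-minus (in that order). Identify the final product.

Start: (A, Z) = (214, 84).
After α: (210, 82).
After β⁻: (210, 83).
Z = 83 is bismuth.

Bi-210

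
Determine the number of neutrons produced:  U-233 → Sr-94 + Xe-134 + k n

5

Conserve mass number: 233 = 94 + 134 + k, so k = 233 − 228 = 5.
Check atomic number: 92 = 38 + 54 + 0 = 92. ✓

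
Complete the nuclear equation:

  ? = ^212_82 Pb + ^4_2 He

Conserve mass number: A = 212 + 4, so A = 216.
Conserve atomic number: Z = 82 + 2, so Z = 84.
Z = 84 is polonium, so the species is ^216_84 Po.

Po-216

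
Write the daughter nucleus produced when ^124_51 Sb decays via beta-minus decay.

Te-124

Beta-minus decay: mass number changes by +0, atomic number by +1.
A: 124 = 124; Z: 51 + 1 = 52.
Z = 52 is tellurium, so the daughter is ^124_52 Te.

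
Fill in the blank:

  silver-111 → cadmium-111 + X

beta-minus particle

Conserve mass number: 111 = 111 + A, so A = 0.
Conserve atomic number: 47 = 48 + Z, so Z = -1.
A = 0 and Z = -1 is e⁻ — a beta-minus particle.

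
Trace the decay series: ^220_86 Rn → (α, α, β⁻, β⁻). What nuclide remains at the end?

Po-212

Start: (A, Z) = (220, 86).
After α: (216, 84).
After α: (212, 82).
After β⁻: (212, 83).
After β⁻: (212, 84).
Z = 84 is polonium.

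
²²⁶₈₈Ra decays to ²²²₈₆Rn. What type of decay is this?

ΔA = 222 − 226 = -4; ΔZ = 86 − 88 = -2.
A drops by 4 and Z drops by 2 — the signature of alpha emission.

alpha decay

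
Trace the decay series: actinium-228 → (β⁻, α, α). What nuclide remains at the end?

Start: (A, Z) = (228, 89).
After β⁻: (228, 90).
After α: (224, 88).
After α: (220, 86).
Z = 86 is radon.

Rn-220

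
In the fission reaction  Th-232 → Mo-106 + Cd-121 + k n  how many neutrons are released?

5

Conserve mass number: 232 = 106 + 121 + k, so k = 232 − 227 = 5.
Check atomic number: 90 = 42 + 48 + 0 = 90. ✓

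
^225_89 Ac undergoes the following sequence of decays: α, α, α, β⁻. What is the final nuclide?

Start: (A, Z) = (225, 89).
After α: (221, 87).
After α: (217, 85).
After α: (213, 83).
After β⁻: (213, 84).
Z = 84 is polonium.

Po-213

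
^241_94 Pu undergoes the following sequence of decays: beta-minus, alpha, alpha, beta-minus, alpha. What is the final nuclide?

Start: (A, Z) = (241, 94).
After β⁻: (241, 95).
After α: (237, 93).
After α: (233, 91).
After β⁻: (233, 92).
After α: (229, 90).
Z = 90 is thorium.

Th-229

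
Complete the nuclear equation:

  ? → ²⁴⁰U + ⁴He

Pu-244

Conserve mass number: A = 240 + 4, so A = 244.
Conserve atomic number: Z = 92 + 2, so Z = 94.
Z = 94 is plutonium, so the species is ²⁴⁴Pu.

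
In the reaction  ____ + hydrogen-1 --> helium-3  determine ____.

Conserve mass number: A + 1 = 3, so A = 2.
Conserve atomic number: Z + 1 = 2, so Z = 1.
A = 2 and Z = 1 is hydrogen-2 — a deuteron.

deuteron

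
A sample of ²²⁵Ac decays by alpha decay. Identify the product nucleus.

Alpha decay: mass number changes by -4, atomic number by -2.
A: 225 − 4 = 221; Z: 89 − 2 = 87.
Z = 87 is francium, so the daughter is ²²¹Fr.

Fr-221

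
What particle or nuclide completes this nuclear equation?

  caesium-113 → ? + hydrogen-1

Xe-112

Conserve mass number: 113 = A + 1, so A = 112.
Conserve atomic number: 55 = Z + 1, so Z = 54.
Z = 54 is xenon, so the species is xenon-112.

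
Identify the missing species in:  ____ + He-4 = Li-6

deuteron

Conserve mass number: A + 4 = 6, so A = 2.
Conserve atomic number: Z + 2 = 3, so Z = 1.
A = 2 and Z = 1 is H-2 — a deuteron.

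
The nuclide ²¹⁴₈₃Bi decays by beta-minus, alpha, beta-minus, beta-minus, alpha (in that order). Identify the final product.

Start: (A, Z) = (214, 83).
After β⁻: (214, 84).
After α: (210, 82).
After β⁻: (210, 83).
After β⁻: (210, 84).
After α: (206, 82).
Z = 82 is lead.

Pb-206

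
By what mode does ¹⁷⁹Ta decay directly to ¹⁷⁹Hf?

beta-plus decay or electron capture

ΔA = 179 − 179 = 0; ΔZ = 72 − 73 = -1.
A is unchanged and Z drops by 1 — a proton has become a neutron (β⁺ emission or electron capture).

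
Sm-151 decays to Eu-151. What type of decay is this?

ΔA = 151 − 151 = 0; ΔZ = 63 − 62 = +1.
A is unchanged and Z rises by 1 — a neutron has become a proton (β⁻ decay).

beta-minus decay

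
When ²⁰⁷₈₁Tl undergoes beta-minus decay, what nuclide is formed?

Beta-minus decay: mass number changes by +0, atomic number by +1.
A: 207 = 207; Z: 81 + 1 = 82.
Z = 82 is lead, so the daughter is ²⁰⁷₈₂Pb.

Pb-207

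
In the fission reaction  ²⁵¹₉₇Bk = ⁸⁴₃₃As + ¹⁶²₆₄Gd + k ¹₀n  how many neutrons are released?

5

Conserve mass number: 251 = 84 + 162 + k, so k = 251 − 246 = 5.
Check atomic number: 97 = 33 + 64 + 0 = 97. ✓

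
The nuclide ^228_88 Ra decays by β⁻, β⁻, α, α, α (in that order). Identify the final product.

Start: (A, Z) = (228, 88).
After β⁻: (228, 89).
After β⁻: (228, 90).
After α: (224, 88).
After α: (220, 86).
After α: (216, 84).
Z = 84 is polonium.

Po-216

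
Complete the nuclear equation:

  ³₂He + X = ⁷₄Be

Conserve mass number: 3 + A = 7, so A = 4.
Conserve atomic number: 2 + Z = 4, so Z = 2.
A = 4 and Z = 2 is ⁴₂He — an alpha particle.

alpha particle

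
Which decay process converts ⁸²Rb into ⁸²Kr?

beta-plus decay or electron capture

ΔA = 82 − 82 = 0; ΔZ = 36 − 37 = -1.
A is unchanged and Z drops by 1 — a proton has become a neutron (β⁺ emission or electron capture).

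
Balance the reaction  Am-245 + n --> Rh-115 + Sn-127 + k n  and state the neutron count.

Conserve mass number: 246 = 115 + 127 + k, so k = 246 − 242 = 4.
Check atomic number: 95 = 45 + 50 + 0 = 95. ✓

4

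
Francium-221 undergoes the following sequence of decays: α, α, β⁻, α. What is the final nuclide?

Pb-209

Start: (A, Z) = (221, 87).
After α: (217, 85).
After α: (213, 83).
After β⁻: (213, 84).
After α: (209, 82).
Z = 82 is lead.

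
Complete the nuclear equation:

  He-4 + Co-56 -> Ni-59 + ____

proton

Conserve mass number: 4 + 56 = 59 + A, so A = 1.
Conserve atomic number: 2 + 27 = 28 + Z, so Z = 1.
A = 1 and Z = 1 is H-1 — a proton.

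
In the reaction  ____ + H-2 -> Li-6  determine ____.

alpha particle

Conserve mass number: A + 2 = 6, so A = 4.
Conserve atomic number: Z + 1 = 3, so Z = 2.
A = 4 and Z = 2 is He-4 — an alpha particle.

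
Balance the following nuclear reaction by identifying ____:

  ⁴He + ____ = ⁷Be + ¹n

alpha particle

Conserve mass number: 4 + A = 7 + 1, so A = 4.
Conserve atomic number: 2 + Z = 4 + 0, so Z = 2.
A = 4 and Z = 2 is ⁴He — an alpha particle.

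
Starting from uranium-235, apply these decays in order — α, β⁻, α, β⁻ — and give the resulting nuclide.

Th-227

Start: (A, Z) = (235, 92).
After α: (231, 90).
After β⁻: (231, 91).
After α: (227, 89).
After β⁻: (227, 90).
Z = 90 is thorium.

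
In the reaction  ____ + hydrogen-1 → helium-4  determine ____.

Conserve mass number: A + 1 = 4, so A = 3.
Conserve atomic number: Z + 1 = 2, so Z = 1.
A = 3 and Z = 1 is hydrogen-3 — a triton.

triton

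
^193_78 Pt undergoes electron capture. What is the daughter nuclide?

Electron capture: mass number changes by +0, atomic number by -1.
A: 193 = 193; Z: 78 − 1 = 77.
Z = 77 is iridium, so the daughter is ^193_77 Ir.

Ir-193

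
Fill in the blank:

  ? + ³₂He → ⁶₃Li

triton

Conserve mass number: A + 3 = 6, so A = 3.
Conserve atomic number: Z + 2 = 3, so Z = 1.
A = 3 and Z = 1 is ³₁H — a triton.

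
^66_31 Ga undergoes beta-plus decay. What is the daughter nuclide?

Zn-66

Beta-plus decay: mass number changes by +0, atomic number by -1.
A: 66 = 66; Z: 31 − 1 = 30.
Z = 30 is zinc, so the daughter is ^66_30 Zn.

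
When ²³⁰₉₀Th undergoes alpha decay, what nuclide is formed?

Ra-226

Alpha decay: mass number changes by -4, atomic number by -2.
A: 230 − 4 = 226; Z: 90 − 2 = 88.
Z = 88 is radium, so the daughter is ²²⁶₈₈Ra.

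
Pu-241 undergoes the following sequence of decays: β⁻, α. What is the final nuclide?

Start: (A, Z) = (241, 94).
After β⁻: (241, 95).
After α: (237, 93).
Z = 93 is neptunium.

Np-237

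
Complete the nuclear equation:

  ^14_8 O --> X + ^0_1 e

Conserve mass number: 14 = A + 0, so A = 14.
Conserve atomic number: 8 = Z + 1, so Z = 7.
Z = 7 is nitrogen, so the species is ^14_7 N.

N-14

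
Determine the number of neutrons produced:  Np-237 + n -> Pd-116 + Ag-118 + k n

4

Conserve mass number: 238 = 116 + 118 + k, so k = 238 − 234 = 4.
Check atomic number: 93 = 46 + 47 + 0 = 93. ✓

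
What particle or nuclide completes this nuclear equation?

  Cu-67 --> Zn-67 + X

beta-minus particle

Conserve mass number: 67 = 67 + A, so A = 0.
Conserve atomic number: 29 = 30 + Z, so Z = -1.
A = 0 and Z = -1 is e⁻ — a beta-minus particle.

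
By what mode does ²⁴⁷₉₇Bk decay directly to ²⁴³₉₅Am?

ΔA = 243 − 247 = -4; ΔZ = 95 − 97 = -2.
A drops by 4 and Z drops by 2 — the signature of alpha emission.

alpha decay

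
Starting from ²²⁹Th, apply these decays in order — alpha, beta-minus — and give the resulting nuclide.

Start: (A, Z) = (229, 90).
After α: (225, 88).
After β⁻: (225, 89).
Z = 89 is actinium.

Ac-225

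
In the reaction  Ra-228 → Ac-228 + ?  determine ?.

Conserve mass number: 228 = 228 + A, so A = 0.
Conserve atomic number: 88 = 89 + Z, so Z = -1.
A = 0 and Z = -1 is e⁻ — a beta-minus particle.

beta-minus particle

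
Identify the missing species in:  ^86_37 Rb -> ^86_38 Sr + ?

Conserve mass number: 86 = 86 + A, so A = 0.
Conserve atomic number: 37 = 38 + Z, so Z = -1.
A = 0 and Z = -1 is ^0_-1 e — a beta-minus particle.

beta-minus particle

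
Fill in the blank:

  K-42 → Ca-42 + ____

Conserve mass number: 42 = 42 + A, so A = 0.
Conserve atomic number: 19 = 20 + Z, so Z = -1.
A = 0 and Z = -1 is e⁻ — a beta-minus particle.

beta-minus particle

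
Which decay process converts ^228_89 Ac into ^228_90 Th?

ΔA = 228 − 228 = 0; ΔZ = 90 − 89 = +1.
A is unchanged and Z rises by 1 — a neutron has become a proton (β⁻ decay).

beta-minus decay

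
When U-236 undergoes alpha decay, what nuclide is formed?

Alpha decay: mass number changes by -4, atomic number by -2.
A: 236 − 4 = 232; Z: 92 − 2 = 90.
Z = 90 is thorium, so the daughter is Th-232.

Th-232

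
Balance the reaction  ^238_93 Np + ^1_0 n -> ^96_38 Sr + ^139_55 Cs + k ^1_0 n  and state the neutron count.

Conserve mass number: 239 = 96 + 139 + k, so k = 239 − 235 = 4.
Check atomic number: 93 = 38 + 55 + 0 = 93. ✓

4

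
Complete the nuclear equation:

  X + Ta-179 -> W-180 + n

deuteron

Conserve mass number: A + 179 = 180 + 1, so A = 2.
Conserve atomic number: Z + 73 = 74 + 0, so Z = 1.
A = 2 and Z = 1 is H-2 — a deuteron.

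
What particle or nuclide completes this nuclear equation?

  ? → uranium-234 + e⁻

Pa-234

Conserve mass number: A = 234 + 0, so A = 234.
Conserve atomic number: Z = 92 − 1, so Z = 91.
Z = 91 is protactinium, so the species is protactinium-234.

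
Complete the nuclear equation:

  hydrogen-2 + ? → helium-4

deuteron

Conserve mass number: 2 + A = 4, so A = 2.
Conserve atomic number: 1 + Z = 2, so Z = 1.
A = 2 and Z = 1 is hydrogen-2 — a deuteron.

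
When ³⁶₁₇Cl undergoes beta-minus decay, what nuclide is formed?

Beta-minus decay: mass number changes by +0, atomic number by +1.
A: 36 = 36; Z: 17 + 1 = 18.
Z = 18 is argon, so the daughter is ³⁶₁₈Ar.

Ar-36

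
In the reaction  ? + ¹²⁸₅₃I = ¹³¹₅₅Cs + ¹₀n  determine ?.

Conserve mass number: A + 128 = 131 + 1, so A = 4.
Conserve atomic number: Z + 53 = 55 + 0, so Z = 2.
A = 4 and Z = 2 is ⁴₂He — an alpha particle.

alpha particle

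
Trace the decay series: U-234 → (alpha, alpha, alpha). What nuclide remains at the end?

Start: (A, Z) = (234, 92).
After α: (230, 90).
After α: (226, 88).
After α: (222, 86).
Z = 86 is radon.

Rn-222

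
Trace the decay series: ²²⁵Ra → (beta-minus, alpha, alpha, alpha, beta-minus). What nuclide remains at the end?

Po-213

Start: (A, Z) = (225, 88).
After β⁻: (225, 89).
After α: (221, 87).
After α: (217, 85).
After α: (213, 83).
After β⁻: (213, 84).
Z = 84 is polonium.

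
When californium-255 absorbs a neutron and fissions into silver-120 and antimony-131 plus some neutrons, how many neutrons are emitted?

5

Conserve mass number: 256 = 120 + 131 + k, so k = 256 − 251 = 5.
Check atomic number: 98 = 47 + 51 + 0 = 98. ✓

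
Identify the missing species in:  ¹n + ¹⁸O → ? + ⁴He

C-15

Conserve mass number: 1 + 18 = A + 4, so A = 15.
Conserve atomic number: 0 + 8 = Z + 2, so Z = 6.
Z = 6 is carbon, so the species is ¹⁵C.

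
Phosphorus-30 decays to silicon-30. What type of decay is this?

beta-plus decay or electron capture

ΔA = 30 − 30 = 0; ΔZ = 14 − 15 = -1.
A is unchanged and Z drops by 1 — a proton has become a neutron (β⁺ emission or electron capture).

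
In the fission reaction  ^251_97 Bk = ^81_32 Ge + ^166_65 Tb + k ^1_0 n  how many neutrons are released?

4

Conserve mass number: 251 = 81 + 166 + k, so k = 251 − 247 = 4.
Check atomic number: 97 = 32 + 65 + 0 = 97. ✓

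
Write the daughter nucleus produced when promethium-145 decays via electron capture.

Nd-145

Electron capture: mass number changes by +0, atomic number by -1.
A: 145 = 145; Z: 61 − 1 = 60.
Z = 60 is neodymium, so the daughter is neodymium-145.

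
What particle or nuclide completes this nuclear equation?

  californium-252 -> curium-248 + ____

Conserve mass number: 252 = 248 + A, so A = 4.
Conserve atomic number: 98 = 96 + Z, so Z = 2.
A = 4 and Z = 2 is helium-4 — an alpha particle.

alpha particle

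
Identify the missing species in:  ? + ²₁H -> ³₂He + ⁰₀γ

Conserve mass number: A + 2 = 3 + 0, so A = 1.
Conserve atomic number: Z + 1 = 2 + 0, so Z = 1.
A = 1 and Z = 1 is ¹₁H — a proton.

proton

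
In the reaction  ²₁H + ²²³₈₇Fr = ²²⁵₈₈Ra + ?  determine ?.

gamma ray

Conserve mass number: 2 + 223 = 225 + A, so A = 0.
Conserve atomic number: 1 + 87 = 88 + Z, so Z = 0.
A = 0 and Z = 0 is ⁰₀γ — a gamma ray.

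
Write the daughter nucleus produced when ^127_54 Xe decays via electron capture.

I-127

Electron capture: mass number changes by +0, atomic number by -1.
A: 127 = 127; Z: 54 − 1 = 53.
Z = 53 is iodine, so the daughter is ^127_53 I.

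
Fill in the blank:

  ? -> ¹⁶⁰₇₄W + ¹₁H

Re-161

Conserve mass number: A = 160 + 1, so A = 161.
Conserve atomic number: Z = 74 + 1, so Z = 75.
Z = 75 is rhenium, so the species is ¹⁶¹₇₅Re.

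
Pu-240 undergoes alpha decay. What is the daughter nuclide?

Alpha decay: mass number changes by -4, atomic number by -2.
A: 240 − 4 = 236; Z: 94 − 2 = 92.
Z = 92 is uranium, so the daughter is U-236.

U-236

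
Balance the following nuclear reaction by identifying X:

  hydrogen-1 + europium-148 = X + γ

Gd-149

Conserve mass number: 1 + 148 = A + 0, so A = 149.
Conserve atomic number: 1 + 63 = Z + 0, so Z = 64.
Z = 64 is gadolinium, so the species is gadolinium-149.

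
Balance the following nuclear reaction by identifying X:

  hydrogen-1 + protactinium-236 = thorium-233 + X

alpha particle

Conserve mass number: 1 + 236 = 233 + A, so A = 4.
Conserve atomic number: 1 + 91 = 90 + Z, so Z = 2.
A = 4 and Z = 2 is helium-4 — an alpha particle.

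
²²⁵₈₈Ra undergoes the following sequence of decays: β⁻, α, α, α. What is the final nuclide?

Start: (A, Z) = (225, 88).
After β⁻: (225, 89).
After α: (221, 87).
After α: (217, 85).
After α: (213, 83).
Z = 83 is bismuth.

Bi-213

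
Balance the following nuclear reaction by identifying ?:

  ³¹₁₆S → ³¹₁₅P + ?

Conserve mass number: 31 = 31 + A, so A = 0.
Conserve atomic number: 16 = 15 + Z, so Z = 1.
A = 0 and Z = 1 is ⁰₁e — a positron.

positron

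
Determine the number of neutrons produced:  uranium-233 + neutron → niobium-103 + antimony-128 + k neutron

3

Conserve mass number: 234 = 103 + 128 + k, so k = 234 − 231 = 3.
Check atomic number: 92 = 41 + 51 + 0 = 92. ✓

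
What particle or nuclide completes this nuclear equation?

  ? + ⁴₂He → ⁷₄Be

He-3

Conserve mass number: A + 4 = 7, so A = 3.
Conserve atomic number: Z + 2 = 4, so Z = 2.
Z = 2 is helium, so the species is ³₂He.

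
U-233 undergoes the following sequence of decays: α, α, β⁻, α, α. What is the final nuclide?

At-217

Start: (A, Z) = (233, 92).
After α: (229, 90).
After α: (225, 88).
After β⁻: (225, 89).
After α: (221, 87).
After α: (217, 85).
Z = 85 is astatine.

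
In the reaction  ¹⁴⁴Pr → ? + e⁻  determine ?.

Nd-144

Conserve mass number: 144 = A + 0, so A = 144.
Conserve atomic number: 59 = Z − 1, so Z = 60.
Z = 60 is neodymium, so the species is ¹⁴⁴Nd.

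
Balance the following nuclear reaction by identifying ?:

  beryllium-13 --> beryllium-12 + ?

neutron

Conserve mass number: 13 = 12 + A, so A = 1.
Conserve atomic number: 4 = 4 + Z, so Z = 0.
A = 1 and Z = 0 is neutron — a neutron.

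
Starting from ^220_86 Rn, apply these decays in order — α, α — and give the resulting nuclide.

Pb-212

Start: (A, Z) = (220, 86).
After α: (216, 84).
After α: (212, 82).
Z = 82 is lead.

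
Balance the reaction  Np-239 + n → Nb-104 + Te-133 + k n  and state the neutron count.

Conserve mass number: 240 = 104 + 133 + k, so k = 240 − 237 = 3.
Check atomic number: 93 = 41 + 52 + 0 = 93. ✓

3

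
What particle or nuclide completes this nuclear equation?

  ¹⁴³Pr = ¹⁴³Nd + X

beta-minus particle

Conserve mass number: 143 = 143 + A, so A = 0.
Conserve atomic number: 59 = 60 + Z, so Z = -1.
A = 0 and Z = -1 is e⁻ — a beta-minus particle.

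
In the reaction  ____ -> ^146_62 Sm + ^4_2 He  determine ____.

Conserve mass number: A = 146 + 4, so A = 150.
Conserve atomic number: Z = 62 + 2, so Z = 64.
Z = 64 is gadolinium, so the species is ^150_64 Gd.

Gd-150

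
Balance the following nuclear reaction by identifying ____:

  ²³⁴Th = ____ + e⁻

Conserve mass number: 234 = A + 0, so A = 234.
Conserve atomic number: 90 = Z − 1, so Z = 91.
Z = 91 is protactinium, so the species is ²³⁴Pa.

Pa-234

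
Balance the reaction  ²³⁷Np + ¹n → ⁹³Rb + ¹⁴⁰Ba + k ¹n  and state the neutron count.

5

Conserve mass number: 238 = 93 + 140 + k, so k = 238 − 233 = 5.
Check atomic number: 93 = 37 + 56 + 0 = 93. ✓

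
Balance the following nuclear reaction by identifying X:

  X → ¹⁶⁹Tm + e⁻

Er-169

Conserve mass number: A = 169 + 0, so A = 169.
Conserve atomic number: Z = 69 − 1, so Z = 68.
Z = 68 is erbium, so the species is ¹⁶⁹Er.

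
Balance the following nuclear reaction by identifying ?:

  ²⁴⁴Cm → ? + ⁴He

Pu-240

Conserve mass number: 244 = A + 4, so A = 240.
Conserve atomic number: 96 = Z + 2, so Z = 94.
Z = 94 is plutonium, so the species is ²⁴⁰Pu.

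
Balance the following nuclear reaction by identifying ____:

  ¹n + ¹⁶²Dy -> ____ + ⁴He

Gd-159

Conserve mass number: 1 + 162 = A + 4, so A = 159.
Conserve atomic number: 0 + 66 = Z + 2, so Z = 64.
Z = 64 is gadolinium, so the species is ¹⁵⁹Gd.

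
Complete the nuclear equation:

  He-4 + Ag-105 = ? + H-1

Conserve mass number: 4 + 105 = A + 1, so A = 108.
Conserve atomic number: 2 + 47 = Z + 1, so Z = 48.
Z = 48 is cadmium, so the species is Cd-108.

Cd-108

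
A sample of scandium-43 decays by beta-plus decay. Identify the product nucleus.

Ca-43

Beta-plus decay: mass number changes by +0, atomic number by -1.
A: 43 = 43; Z: 21 − 1 = 20.
Z = 20 is calcium, so the daughter is calcium-43.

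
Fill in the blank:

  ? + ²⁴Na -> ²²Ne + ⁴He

deuteron

Conserve mass number: A + 24 = 22 + 4, so A = 2.
Conserve atomic number: Z + 11 = 10 + 2, so Z = 1.
A = 2 and Z = 1 is ²H — a deuteron.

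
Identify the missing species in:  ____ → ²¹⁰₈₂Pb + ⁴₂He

Conserve mass number: A = 210 + 4, so A = 214.
Conserve atomic number: Z = 82 + 2, so Z = 84.
Z = 84 is polonium, so the species is ²¹⁴₈₄Po.

Po-214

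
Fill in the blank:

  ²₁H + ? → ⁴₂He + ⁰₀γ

Conserve mass number: 2 + A = 4 + 0, so A = 2.
Conserve atomic number: 1 + Z = 2 + 0, so Z = 1.
A = 2 and Z = 1 is ²₁H — a deuteron.

deuteron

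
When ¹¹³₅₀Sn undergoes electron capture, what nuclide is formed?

In-113

Electron capture: mass number changes by +0, atomic number by -1.
A: 113 = 113; Z: 50 − 1 = 49.
Z = 49 is indium, so the daughter is ¹¹³₄₉In.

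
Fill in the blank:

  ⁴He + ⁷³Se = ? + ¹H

Br-76

Conserve mass number: 4 + 73 = A + 1, so A = 76.
Conserve atomic number: 2 + 34 = Z + 1, so Z = 35.
Z = 35 is bromine, so the species is ⁷⁶Br.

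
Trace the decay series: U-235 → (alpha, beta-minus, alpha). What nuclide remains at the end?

Ac-227

Start: (A, Z) = (235, 92).
After α: (231, 90).
After β⁻: (231, 91).
After α: (227, 89).
Z = 89 is actinium.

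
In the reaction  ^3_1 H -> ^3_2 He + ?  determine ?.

beta-minus particle

Conserve mass number: 3 = 3 + A, so A = 0.
Conserve atomic number: 1 = 2 + Z, so Z = -1.
A = 0 and Z = -1 is ^0_-1 e — a beta-minus particle.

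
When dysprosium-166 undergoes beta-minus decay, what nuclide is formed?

Ho-166

Beta-minus decay: mass number changes by +0, atomic number by +1.
A: 166 = 166; Z: 66 + 1 = 67.
Z = 67 is holmium, so the daughter is holmium-166.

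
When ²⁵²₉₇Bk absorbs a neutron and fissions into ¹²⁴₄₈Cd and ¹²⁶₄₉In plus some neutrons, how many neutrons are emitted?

Conserve mass number: 253 = 124 + 126 + k, so k = 253 − 250 = 3.
Check atomic number: 97 = 48 + 49 + 0 = 97. ✓

3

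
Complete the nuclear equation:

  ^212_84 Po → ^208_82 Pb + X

alpha particle

Conserve mass number: 212 = 208 + A, so A = 4.
Conserve atomic number: 84 = 82 + Z, so Z = 2.
A = 4 and Z = 2 is ^4_2 He — an alpha particle.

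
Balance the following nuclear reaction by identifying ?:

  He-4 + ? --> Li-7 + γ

Conserve mass number: 4 + A = 7 + 0, so A = 3.
Conserve atomic number: 2 + Z = 3 + 0, so Z = 1.
A = 3 and Z = 1 is H-3 — a triton.

triton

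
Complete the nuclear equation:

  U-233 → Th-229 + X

Conserve mass number: 233 = 229 + A, so A = 4.
Conserve atomic number: 92 = 90 + Z, so Z = 2.
A = 4 and Z = 2 is He-4 — an alpha particle.

alpha particle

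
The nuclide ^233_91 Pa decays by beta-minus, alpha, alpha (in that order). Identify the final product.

Start: (A, Z) = (233, 91).
After β⁻: (233, 92).
After α: (229, 90).
After α: (225, 88).
Z = 88 is radium.

Ra-225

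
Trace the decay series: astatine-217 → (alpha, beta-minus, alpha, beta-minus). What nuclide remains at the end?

Bi-209

Start: (A, Z) = (217, 85).
After α: (213, 83).
After β⁻: (213, 84).
After α: (209, 82).
After β⁻: (209, 83).
Z = 83 is bismuth.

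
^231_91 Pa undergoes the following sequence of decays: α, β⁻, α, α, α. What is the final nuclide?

Start: (A, Z) = (231, 91).
After α: (227, 89).
After β⁻: (227, 90).
After α: (223, 88).
After α: (219, 86).
After α: (215, 84).
Z = 84 is polonium.

Po-215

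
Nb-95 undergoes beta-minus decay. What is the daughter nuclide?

Beta-minus decay: mass number changes by +0, atomic number by +1.
A: 95 = 95; Z: 41 + 1 = 42.
Z = 42 is molybdenum, so the daughter is Mo-95.

Mo-95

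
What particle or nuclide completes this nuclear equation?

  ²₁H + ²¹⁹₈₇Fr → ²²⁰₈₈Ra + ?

Conserve mass number: 2 + 219 = 220 + A, so A = 1.
Conserve atomic number: 1 + 87 = 88 + Z, so Z = 0.
A = 1 and Z = 0 is ¹₀n — a neutron.

neutron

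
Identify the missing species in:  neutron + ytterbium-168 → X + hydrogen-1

Tm-168

Conserve mass number: 1 + 168 = A + 1, so A = 168.
Conserve atomic number: 0 + 70 = Z + 1, so Z = 69.
Z = 69 is thulium, so the species is thulium-168.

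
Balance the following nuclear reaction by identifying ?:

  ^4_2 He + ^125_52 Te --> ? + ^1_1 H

Conserve mass number: 4 + 125 = A + 1, so A = 128.
Conserve atomic number: 2 + 52 = Z + 1, so Z = 53.
Z = 53 is iodine, so the species is ^128_53 I.

I-128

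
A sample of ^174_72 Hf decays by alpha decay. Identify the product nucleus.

Alpha decay: mass number changes by -4, atomic number by -2.
A: 174 − 4 = 170; Z: 72 − 2 = 70.
Z = 70 is ytterbium, so the daughter is ^170_70 Yb.

Yb-170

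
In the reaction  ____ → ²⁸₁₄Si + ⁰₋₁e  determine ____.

Al-28

Conserve mass number: A = 28 + 0, so A = 28.
Conserve atomic number: Z = 14 − 1, so Z = 13.
Z = 13 is aluminium, so the species is ²⁸₁₃Al.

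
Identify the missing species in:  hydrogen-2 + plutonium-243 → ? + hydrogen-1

Pu-244

Conserve mass number: 2 + 243 = A + 1, so A = 244.
Conserve atomic number: 1 + 94 = Z + 1, so Z = 94.
Z = 94 is plutonium, so the species is plutonium-244.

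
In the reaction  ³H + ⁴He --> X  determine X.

Conserve mass number: 3 + 4 = A, so A = 7.
Conserve atomic number: 1 + 2 = Z, so Z = 3.
Z = 3 is lithium, so the species is ⁷Li.

Li-7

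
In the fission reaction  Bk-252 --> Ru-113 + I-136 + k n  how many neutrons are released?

Conserve mass number: 252 = 113 + 136 + k, so k = 252 − 249 = 3.
Check atomic number: 97 = 44 + 53 + 0 = 97. ✓

3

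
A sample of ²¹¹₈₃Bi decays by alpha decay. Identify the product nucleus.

Alpha decay: mass number changes by -4, atomic number by -2.
A: 211 − 4 = 207; Z: 83 − 2 = 81.
Z = 81 is thallium, so the daughter is ²⁰⁷₈₁Tl.

Tl-207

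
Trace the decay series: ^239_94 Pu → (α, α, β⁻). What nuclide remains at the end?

Pa-231

Start: (A, Z) = (239, 94).
After α: (235, 92).
After α: (231, 90).
After β⁻: (231, 91).
Z = 91 is protactinium.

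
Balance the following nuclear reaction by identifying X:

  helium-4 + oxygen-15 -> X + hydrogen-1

F-18

Conserve mass number: 4 + 15 = A + 1, so A = 18.
Conserve atomic number: 2 + 8 = Z + 1, so Z = 9.
Z = 9 is fluorine, so the species is fluorine-18.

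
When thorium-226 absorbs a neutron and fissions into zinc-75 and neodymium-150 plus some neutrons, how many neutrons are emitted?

Conserve mass number: 227 = 75 + 150 + k, so k = 227 − 225 = 2.
Check atomic number: 90 = 30 + 60 + 0 = 90. ✓

2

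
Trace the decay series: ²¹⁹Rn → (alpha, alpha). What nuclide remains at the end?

Pb-211

Start: (A, Z) = (219, 86).
After α: (215, 84).
After α: (211, 82).
Z = 82 is lead.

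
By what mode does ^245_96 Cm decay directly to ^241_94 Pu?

ΔA = 241 − 245 = -4; ΔZ = 94 − 96 = -2.
A drops by 4 and Z drops by 2 — the signature of alpha emission.

alpha decay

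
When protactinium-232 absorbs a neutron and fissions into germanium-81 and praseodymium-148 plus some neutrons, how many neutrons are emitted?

Conserve mass number: 233 = 81 + 148 + k, so k = 233 − 229 = 4.
Check atomic number: 91 = 32 + 59 + 0 = 91. ✓

4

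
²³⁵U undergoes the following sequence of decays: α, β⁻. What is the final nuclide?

Pa-231

Start: (A, Z) = (235, 92).
After α: (231, 90).
After β⁻: (231, 91).
Z = 91 is protactinium.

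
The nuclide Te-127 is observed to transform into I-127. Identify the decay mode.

ΔA = 127 − 127 = 0; ΔZ = 53 − 52 = +1.
A is unchanged and Z rises by 1 — a neutron has become a proton (β⁻ decay).

beta-minus decay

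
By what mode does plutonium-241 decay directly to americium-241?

ΔA = 241 − 241 = 0; ΔZ = 95 − 94 = +1.
A is unchanged and Z rises by 1 — a neutron has become a proton (β⁻ decay).

beta-minus decay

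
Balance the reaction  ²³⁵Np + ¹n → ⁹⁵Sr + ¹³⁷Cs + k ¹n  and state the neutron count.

4

Conserve mass number: 236 = 95 + 137 + k, so k = 236 − 232 = 4.
Check atomic number: 93 = 38 + 55 + 0 = 93. ✓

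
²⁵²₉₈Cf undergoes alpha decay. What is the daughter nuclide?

Alpha decay: mass number changes by -4, atomic number by -2.
A: 252 − 4 = 248; Z: 98 − 2 = 96.
Z = 96 is curium, so the daughter is ²⁴⁸₉₆Cm.

Cm-248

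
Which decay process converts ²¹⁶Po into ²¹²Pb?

alpha decay

ΔA = 212 − 216 = -4; ΔZ = 82 − 84 = -2.
A drops by 4 and Z drops by 2 — the signature of alpha emission.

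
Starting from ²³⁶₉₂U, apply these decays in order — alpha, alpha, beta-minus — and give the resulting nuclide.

Ac-228

Start: (A, Z) = (236, 92).
After α: (232, 90).
After α: (228, 88).
After β⁻: (228, 89).
Z = 89 is actinium.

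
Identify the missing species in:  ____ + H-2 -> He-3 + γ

Conserve mass number: A + 2 = 3 + 0, so A = 1.
Conserve atomic number: Z + 1 = 2 + 0, so Z = 1.
A = 1 and Z = 1 is H-1 — a proton.

proton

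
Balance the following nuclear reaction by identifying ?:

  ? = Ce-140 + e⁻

Conserve mass number: A = 140 + 0, so A = 140.
Conserve atomic number: Z = 58 − 1, so Z = 57.
Z = 57 is lanthanum, so the species is La-140.

La-140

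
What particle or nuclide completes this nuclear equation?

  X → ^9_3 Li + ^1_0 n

Li-10

Conserve mass number: A = 9 + 1, so A = 10.
Conserve atomic number: Z = 3 + 0, so Z = 3.
Z = 3 is lithium, so the species is ^10_3 Li.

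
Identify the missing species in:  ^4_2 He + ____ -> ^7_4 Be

He-3

Conserve mass number: 4 + A = 7, so A = 3.
Conserve atomic number: 2 + Z = 4, so Z = 2.
Z = 2 is helium, so the species is ^3_2 He.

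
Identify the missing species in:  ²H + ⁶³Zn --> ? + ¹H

Zn-64

Conserve mass number: 2 + 63 = A + 1, so A = 64.
Conserve atomic number: 1 + 30 = Z + 1, so Z = 30.
Z = 30 is zinc, so the species is ⁶⁴Zn.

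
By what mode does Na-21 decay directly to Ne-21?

ΔA = 21 − 21 = 0; ΔZ = 10 − 11 = -1.
A is unchanged and Z drops by 1 — a proton has become a neutron (β⁺ emission or electron capture).

beta-plus decay or electron capture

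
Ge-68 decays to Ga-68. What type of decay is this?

ΔA = 68 − 68 = 0; ΔZ = 31 − 32 = -1.
A is unchanged and Z drops by 1 — a proton has become a neutron (β⁺ emission or electron capture).

beta-plus decay or electron capture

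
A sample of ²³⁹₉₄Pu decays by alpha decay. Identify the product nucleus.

U-235

Alpha decay: mass number changes by -4, atomic number by -2.
A: 239 − 4 = 235; Z: 94 − 2 = 92.
Z = 92 is uranium, so the daughter is ²³⁵₉₂U.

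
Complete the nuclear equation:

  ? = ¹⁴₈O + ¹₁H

Conserve mass number: A = 14 + 1, so A = 15.
Conserve atomic number: Z = 8 + 1, so Z = 9.
Z = 9 is fluorine, so the species is ¹⁵₉F.

F-15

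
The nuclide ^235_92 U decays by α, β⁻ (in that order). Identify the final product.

Start: (A, Z) = (235, 92).
After α: (231, 90).
After β⁻: (231, 91).
Z = 91 is protactinium.

Pa-231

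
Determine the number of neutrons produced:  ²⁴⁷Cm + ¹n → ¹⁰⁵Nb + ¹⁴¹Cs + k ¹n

2

Conserve mass number: 248 = 105 + 141 + k, so k = 248 − 246 = 2.
Check atomic number: 96 = 41 + 55 + 0 = 96. ✓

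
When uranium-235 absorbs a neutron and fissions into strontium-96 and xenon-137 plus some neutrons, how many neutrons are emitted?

3

Conserve mass number: 236 = 96 + 137 + k, so k = 236 − 233 = 3.
Check atomic number: 92 = 38 + 54 + 0 = 92. ✓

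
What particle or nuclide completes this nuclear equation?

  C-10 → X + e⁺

B-10

Conserve mass number: 10 = A + 0, so A = 10.
Conserve atomic number: 6 = Z + 1, so Z = 5.
Z = 5 is boron, so the species is B-10.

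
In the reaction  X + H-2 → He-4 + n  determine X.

Conserve mass number: A + 2 = 4 + 1, so A = 3.
Conserve atomic number: Z + 1 = 2 + 0, so Z = 1.
A = 3 and Z = 1 is H-3 — a triton.

triton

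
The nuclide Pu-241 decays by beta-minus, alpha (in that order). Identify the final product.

Np-237

Start: (A, Z) = (241, 94).
After β⁻: (241, 95).
After α: (237, 93).
Z = 93 is neptunium.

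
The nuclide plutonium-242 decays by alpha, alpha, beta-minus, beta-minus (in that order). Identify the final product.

Start: (A, Z) = (242, 94).
After α: (238, 92).
After α: (234, 90).
After β⁻: (234, 91).
After β⁻: (234, 92).
Z = 92 is uranium.

U-234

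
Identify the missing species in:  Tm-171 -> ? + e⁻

Yb-171

Conserve mass number: 171 = A + 0, so A = 171.
Conserve atomic number: 69 = Z − 1, so Z = 70.
Z = 70 is ytterbium, so the species is Yb-171.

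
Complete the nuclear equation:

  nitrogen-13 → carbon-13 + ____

positron

Conserve mass number: 13 = 13 + A, so A = 0.
Conserve atomic number: 7 = 6 + Z, so Z = 1.
A = 0 and Z = 1 is e⁺ — a positron.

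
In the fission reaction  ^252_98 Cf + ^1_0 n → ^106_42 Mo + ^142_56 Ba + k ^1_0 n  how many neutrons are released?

5

Conserve mass number: 253 = 106 + 142 + k, so k = 253 − 248 = 5.
Check atomic number: 98 = 42 + 56 + 0 = 98. ✓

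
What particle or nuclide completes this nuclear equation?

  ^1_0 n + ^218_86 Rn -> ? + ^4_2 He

Po-215

Conserve mass number: 1 + 218 = A + 4, so A = 215.
Conserve atomic number: 0 + 86 = Z + 2, so Z = 84.
Z = 84 is polonium, so the species is ^215_84 Po.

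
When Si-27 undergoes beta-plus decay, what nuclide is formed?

Beta-plus decay: mass number changes by +0, atomic number by -1.
A: 27 = 27; Z: 14 − 1 = 13.
Z = 13 is aluminium, so the daughter is Al-27.

Al-27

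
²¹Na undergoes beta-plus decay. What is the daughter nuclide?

Ne-21

Beta-plus decay: mass number changes by +0, atomic number by -1.
A: 21 = 21; Z: 11 − 1 = 10.
Z = 10 is neon, so the daughter is ²¹Ne.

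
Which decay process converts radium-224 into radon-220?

alpha decay

ΔA = 220 − 224 = -4; ΔZ = 86 − 88 = -2.
A drops by 4 and Z drops by 2 — the signature of alpha emission.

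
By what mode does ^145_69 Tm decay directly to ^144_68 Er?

proton emission

ΔA = 144 − 145 = -1; ΔZ = 68 − 69 = -1.
A drops by 1 and Z drops by 1 — a proton was emitted.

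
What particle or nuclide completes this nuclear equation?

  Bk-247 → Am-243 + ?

alpha particle

Conserve mass number: 247 = 243 + A, so A = 4.
Conserve atomic number: 97 = 95 + Z, so Z = 2.
A = 4 and Z = 2 is He-4 — an alpha particle.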